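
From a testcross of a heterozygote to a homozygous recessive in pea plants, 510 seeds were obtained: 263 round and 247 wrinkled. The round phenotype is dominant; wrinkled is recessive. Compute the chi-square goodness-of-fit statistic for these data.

0.502

A testcross of a heterozygote (Aa × aa) gives a 1:1 phenotypic ratio.
The 1:1 ratio has 2 parts, so with N = 510 the expected counts are:
  round: 510 × 1/2 = 255
  wrinkled: 510 × 1/2 = 255
χ² = Σ (O − E)² / E
  round: (263 − 255)² / 255 = 0.2510
  wrinkled: (247 − 255)² / 255 = 0.2510
χ² = 0.2510 + 0.2510 = 0.502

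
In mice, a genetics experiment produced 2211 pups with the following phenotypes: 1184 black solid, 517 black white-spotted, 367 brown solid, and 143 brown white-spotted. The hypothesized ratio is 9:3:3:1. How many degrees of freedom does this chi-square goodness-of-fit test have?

A goodness-of-fit test with 4 phenotype classes has df = 4 − 1 = 3.

3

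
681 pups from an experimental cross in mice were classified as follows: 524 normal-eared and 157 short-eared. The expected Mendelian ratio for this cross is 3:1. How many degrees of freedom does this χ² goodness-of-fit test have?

A goodness-of-fit test with 2 phenotype classes has df = 2 − 1 = 1.

1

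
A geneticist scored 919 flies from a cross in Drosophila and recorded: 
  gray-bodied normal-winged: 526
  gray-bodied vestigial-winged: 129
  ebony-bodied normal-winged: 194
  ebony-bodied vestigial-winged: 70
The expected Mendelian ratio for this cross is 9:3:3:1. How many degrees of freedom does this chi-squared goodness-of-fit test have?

A goodness-of-fit test with 4 phenotype classes has df = 4 − 1 = 3.

3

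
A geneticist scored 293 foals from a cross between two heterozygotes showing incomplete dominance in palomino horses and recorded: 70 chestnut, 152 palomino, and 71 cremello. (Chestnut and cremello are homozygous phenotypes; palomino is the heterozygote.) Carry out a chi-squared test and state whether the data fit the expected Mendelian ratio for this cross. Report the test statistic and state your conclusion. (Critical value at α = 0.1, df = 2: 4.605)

0.420; consistent

With incomplete dominance, a heterozygote × heterozygote cross gives a 1:2:1 phenotypic ratio.
Under the 1:2:1 hypothesis (Σ ratio = 4, N = 293):
  chestnut: 293 × 1/4 = 73.25
  palomino: 293 × 2/4 = 146.5
  cremello: 293 × 1/4 = 73.25
χ² = Σ (O − E)² / E
  chestnut: (70 − 73.25)² / 73.25 = 0.1442
  palomino: (152 − 146.5)² / 146.5 = 0.2065
  cremello: (71 − 73.25)² / 73.25 = 0.0691
χ² = 0.1442 + 0.2065 + 0.0691 = 0.4198 ≈ 0.420
Degrees of freedom = 3 − 1 = 2; critical value at α = 0.1 is 4.605.
Since 0.420 < 4.605, we fail to reject the null hypothesis — the data are consistent with the 1:2:1 ratio.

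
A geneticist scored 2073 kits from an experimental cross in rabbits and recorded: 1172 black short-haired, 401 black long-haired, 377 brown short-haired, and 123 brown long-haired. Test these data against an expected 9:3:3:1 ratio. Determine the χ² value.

Expected counts for N = 2073 under a 9:3:3:1 ratio (total parts = 16):
  black short-haired: 2073 × 9/16 = 1166.0625
  black long-haired: 2073 × 3/16 = 388.6875
  brown short-haired: 2073 × 3/16 = 388.6875
  brown long-haired: 2073 × 1/16 = 129.5625
χ² = Σ (O − E)² / E
  black short-haired: (1172 − 1166.0625)² / 1166.0625 = 0.0302
  black long-haired: (401 − 388.6875)² / 388.6875 = 0.3900
  brown short-haired: (377 − 388.6875)² / 388.6875 = 0.3514
  brown long-haired: (123 − 129.5625)² / 129.5625 = 0.3324
χ² = 0.0302 + 0.3900 + 0.3514 + 0.3324 = 1.104

1.104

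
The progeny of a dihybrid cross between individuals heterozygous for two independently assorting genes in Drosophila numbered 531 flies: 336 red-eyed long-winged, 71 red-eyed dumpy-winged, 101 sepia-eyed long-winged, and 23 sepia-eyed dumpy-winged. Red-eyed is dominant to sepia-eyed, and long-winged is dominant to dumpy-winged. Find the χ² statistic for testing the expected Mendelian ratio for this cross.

A dihybrid F₂ with independent assortment and complete dominance at both loci gives a 9:3:3:1 phenotypic ratio.
Expected counts for N = 531 under a 9:3:3:1 ratio (total parts = 16):
  red-eyed long-winged: 531 × 9/16 = 298.6875
  red-eyed dumpy-winged: 531 × 3/16 = 99.5625
  sepia-eyed long-winged: 531 × 3/16 = 99.5625
  sepia-eyed dumpy-winged: 531 × 1/16 = 33.1875
χ² = Σ (O − E)² / E
  red-eyed long-winged: (336 − 298.6875)² / 298.6875 = 4.6611
  red-eyed dumpy-winged: (71 − 99.5625)² / 99.5625 = 8.1940
  sepia-eyed long-winged: (101 − 99.5625)² / 99.5625 = 0.0208
  sepia-eyed dumpy-winged: (23 − 33.1875)² / 33.1875 = 3.1272
χ² = 4.6611 + 8.1940 + 0.0208 + 3.1272 = 16.0031 ≈ 16.003

16.003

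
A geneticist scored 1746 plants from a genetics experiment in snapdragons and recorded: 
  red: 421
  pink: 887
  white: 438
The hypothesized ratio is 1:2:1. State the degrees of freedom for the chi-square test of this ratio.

A goodness-of-fit test with 3 phenotype classes has df = 3 − 1 = 2.

2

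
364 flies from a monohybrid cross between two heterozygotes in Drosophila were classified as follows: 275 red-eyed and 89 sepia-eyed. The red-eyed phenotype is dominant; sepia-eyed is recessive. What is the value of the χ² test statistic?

0.059

For a monohybrid cross between heterozygotes with complete dominance, the expected phenotypic ratio is 3:1.
The 3:1 ratio has 4 parts, so with N = 364 the expected counts are:
  red-eyed: 364 × 3/4 = 273
  sepia-eyed: 364 × 1/4 = 91
χ² = Σ (O − E)² / E
  red-eyed: (275 − 273)² / 273 = 0.0147
  sepia-eyed: (89 − 91)² / 91 = 0.0440
χ² = 0.0147 + 0.0440 = 0.0587 ≈ 0.059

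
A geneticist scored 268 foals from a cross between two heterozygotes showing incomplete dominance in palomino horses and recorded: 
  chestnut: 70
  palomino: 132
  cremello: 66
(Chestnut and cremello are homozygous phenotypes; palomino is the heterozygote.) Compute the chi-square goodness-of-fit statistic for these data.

0.179

With incomplete dominance, a heterozygote × heterozygote cross gives a 1:2:1 phenotypic ratio.
Expected counts for N = 268 under a 1:2:1 ratio (total parts = 4):
  chestnut: 268 × 1/4 = 67
  palomino: 268 × 2/4 = 134
  cremello: 268 × 1/4 = 67
χ² = Σ (O − E)² / E
  chestnut: (70 − 67)² / 67 = 0.1343
  palomino: (132 − 134)² / 134 = 0.0299
  cremello: (66 − 67)² / 67 = 0.0149
χ² = 0.1343 + 0.0299 + 0.0149 = 0.1791 ≈ 0.179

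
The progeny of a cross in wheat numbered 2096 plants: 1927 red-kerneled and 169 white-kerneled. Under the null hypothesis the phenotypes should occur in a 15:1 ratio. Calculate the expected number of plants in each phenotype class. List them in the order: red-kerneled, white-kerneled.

Total ratio parts = 16. Expected numbers out of 2096:
  red-kerneled: 2096 × 15/16 = 1965
  white-kerneled: 2096 × 1/16 = 131

1965, 131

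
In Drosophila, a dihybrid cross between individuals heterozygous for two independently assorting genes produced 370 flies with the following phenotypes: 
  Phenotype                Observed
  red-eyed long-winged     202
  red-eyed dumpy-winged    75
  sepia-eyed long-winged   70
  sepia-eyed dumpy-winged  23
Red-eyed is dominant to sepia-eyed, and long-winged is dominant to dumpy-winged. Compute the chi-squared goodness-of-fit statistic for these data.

A dihybrid F₂ with independent assortment and complete dominance at both loci gives a 9:3:3:1 phenotypic ratio.
Under the 9:3:3:1 hypothesis (Σ ratio = 16, N = 370):
  red-eyed long-winged: 370 × 9/16 = 208.125
  red-eyed dumpy-winged: 370 × 3/16 = 69.375
  sepia-eyed long-winged: 370 × 3/16 = 69.375
  sepia-eyed dumpy-winged: 370 × 1/16 = 23.125
χ² = Σ (O − E)² / E
  red-eyed long-winged: (202 − 208.125)² / 208.125 = 0.1803
  red-eyed dumpy-winged: (75 − 69.375)² / 69.375 = 0.4561
  sepia-eyed long-winged: (70 − 69.375)² / 69.375 = 0.0056
  sepia-eyed dumpy-winged: (23 − 23.125)² / 23.125 = 0.0007
χ² = 0.1803 + 0.4561 + 0.0056 + 0.0007 = 0.6427 ≈ 0.643

0.643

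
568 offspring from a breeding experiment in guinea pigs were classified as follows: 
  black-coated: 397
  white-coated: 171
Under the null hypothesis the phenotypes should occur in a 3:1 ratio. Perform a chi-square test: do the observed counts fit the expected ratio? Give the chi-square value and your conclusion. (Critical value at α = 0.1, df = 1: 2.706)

Total ratio parts = 4. Expected numbers out of 568:
  black-coated: 568 × 3/4 = 426
  white-coated: 568 × 1/4 = 142
χ² = Σ (O − E)² / E
  black-coated: (397 − 426)² / 426 = 1.9742
  white-coated: (171 − 142)² / 142 = 5.9225
χ² = 1.9742 + 5.9225 = 7.8967 ≈ 7.897
Degrees of freedom = 2 − 1 = 1; critical value at α = 0.1 is 2.706.
Since 7.897 > 2.706, we reject the null hypothesis — the data do not fit the 3:1 ratio.

7.897; not consistent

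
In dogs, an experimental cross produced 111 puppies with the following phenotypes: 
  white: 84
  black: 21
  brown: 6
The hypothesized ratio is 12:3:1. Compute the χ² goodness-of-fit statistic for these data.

Total ratio parts = 16. Expected numbers out of 111:
  white: 111 × 12/16 = 83.25
  black: 111 × 3/16 = 20.8125
  brown: 111 × 1/16 = 6.9375
χ² = Σ (O − E)² / E
  white: (84 − 83.25)² / 83.25 = 0.0068
  black: (21 − 20.8125)² / 20.8125 = 0.0017
  brown: (6 − 6.9375)² / 6.9375 = 0.1267
χ² = 0.0068 + 0.0017 + 0.1267 = 0.1352 ≈ 0.135

0.135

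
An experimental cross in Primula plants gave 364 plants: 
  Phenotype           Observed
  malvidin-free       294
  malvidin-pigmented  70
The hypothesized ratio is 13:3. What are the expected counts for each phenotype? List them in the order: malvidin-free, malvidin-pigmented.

Expected counts for N = 364 under a 13:3 ratio (total parts = 16):
  malvidin-free: 364 × 13/16 = 295.75
  malvidin-pigmented: 364 × 3/16 = 68.25

295.75, 68.25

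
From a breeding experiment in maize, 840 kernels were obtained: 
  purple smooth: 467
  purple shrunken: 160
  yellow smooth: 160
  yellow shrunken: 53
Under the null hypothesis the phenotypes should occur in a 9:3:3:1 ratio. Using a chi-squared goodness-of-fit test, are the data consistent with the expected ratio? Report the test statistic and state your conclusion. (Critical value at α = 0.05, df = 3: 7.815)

0.148; consistent

The 9:3:3:1 ratio has 16 parts, so with N = 840 the expected counts are:
  purple smooth: 840 × 9/16 = 472.5
  purple shrunken: 840 × 3/16 = 157.5
  yellow smooth: 840 × 3/16 = 157.5
  yellow shrunken: 840 × 1/16 = 52.5
χ² = Σ (O − E)² / E
  purple smooth: (467 − 472.5)² / 472.5 = 0.0640
  purple shrunken: (160 − 157.5)² / 157.5 = 0.0397
  yellow smooth: (160 − 157.5)² / 157.5 = 0.0397
  yellow shrunken: (53 − 52.5)² / 52.5 = 0.0048
χ² = 0.0640 + 0.0397 + 0.0397 + 0.0048 = 0.1482 ≈ 0.148
Degrees of freedom = 4 − 1 = 3; critical value at α = 0.05 is 7.815.
Since 0.148 < 7.815, we fail to reject the null hypothesis — the data are consistent with the 9:3:3:1 ratio.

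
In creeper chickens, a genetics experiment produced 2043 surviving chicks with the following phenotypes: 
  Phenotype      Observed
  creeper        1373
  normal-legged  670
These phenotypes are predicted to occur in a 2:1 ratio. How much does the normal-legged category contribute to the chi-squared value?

0.178

Expected counts for N = 2043 under a 2:1 ratio (total parts = 3):
  creeper: 2043 × 2/3 = 1362
  normal-legged: 2043 × 1/3 = 681
Contribution of normal-legged: (670 − 681)² / 681 = 0.1777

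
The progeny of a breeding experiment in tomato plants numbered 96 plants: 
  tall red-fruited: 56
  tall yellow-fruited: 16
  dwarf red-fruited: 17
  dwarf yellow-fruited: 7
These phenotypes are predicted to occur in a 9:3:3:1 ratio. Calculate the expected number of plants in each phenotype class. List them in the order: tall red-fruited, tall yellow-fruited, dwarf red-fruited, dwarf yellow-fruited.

54, 18, 18, 6

The 9:3:3:1 ratio has 16 parts, so with N = 96 the expected counts are:
  tall red-fruited: 96 × 9/16 = 54
  tall yellow-fruited: 96 × 3/16 = 18
  dwarf red-fruited: 96 × 3/16 = 18
  dwarf yellow-fruited: 96 × 1/16 = 6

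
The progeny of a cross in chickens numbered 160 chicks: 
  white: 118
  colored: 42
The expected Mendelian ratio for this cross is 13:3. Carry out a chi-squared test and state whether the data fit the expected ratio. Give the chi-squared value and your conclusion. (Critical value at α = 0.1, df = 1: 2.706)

The 13:3 ratio has 16 parts, so with N = 160 the expected counts are:
  white: 160 × 13/16 = 130
  colored: 160 × 3/16 = 30
χ² = Σ (O − E)² / E
  white: (118 − 130)² / 130 = 1.1077
  colored: (42 − 30)² / 30 = 4.8000
χ² = 1.1077 + 4.8000 = 5.9077 ≈ 5.908
Degrees of freedom = 2 − 1 = 1; critical value at α = 0.1 is 2.706.
Since 5.908 > 2.706, we reject the null hypothesis — the data do not fit the 13:3 ratio.

5.908; not consistent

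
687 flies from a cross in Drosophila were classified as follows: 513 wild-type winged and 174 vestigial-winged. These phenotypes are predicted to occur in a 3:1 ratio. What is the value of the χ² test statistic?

0.039

Under the 3:1 hypothesis (Σ ratio = 4, N = 687):
  wild-type winged: 687 × 3/4 = 515.25
  vestigial-winged: 687 × 1/4 = 171.75
χ² = Σ (O − E)² / E
  wild-type winged: (513 − 515.25)² / 515.25 = 0.0098
  vestigial-winged: (174 − 171.75)² / 171.75 = 0.0295
χ² = 0.0098 + 0.0295 = 0.0393 ≈ 0.039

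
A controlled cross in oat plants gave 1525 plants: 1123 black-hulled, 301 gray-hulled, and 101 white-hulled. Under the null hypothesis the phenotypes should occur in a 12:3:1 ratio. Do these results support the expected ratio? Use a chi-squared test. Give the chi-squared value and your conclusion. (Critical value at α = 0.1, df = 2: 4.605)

1.509; consistent

Total ratio parts = 16. Expected numbers out of 1525:
  black-hulled: 1525 × 12/16 = 1143.75
  gray-hulled: 1525 × 3/16 = 285.9375
  white-hulled: 1525 × 1/16 = 95.3125
χ² = Σ (O − E)² / E
  black-hulled: (1123 − 1143.75)² / 1143.75 = 0.3764
  gray-hulled: (301 − 285.9375)² / 285.9375 = 0.7935
  white-hulled: (101 − 95.3125)² / 95.3125 = 0.3394
χ² = 0.3764 + 0.7935 + 0.3394 = 1.5093 ≈ 1.509
Degrees of freedom = 3 − 1 = 2; critical value at α = 0.1 is 4.605.
Since 1.509 < 4.605, we fail to reject the null hypothesis — the data are consistent with the 12:3:1 ratio.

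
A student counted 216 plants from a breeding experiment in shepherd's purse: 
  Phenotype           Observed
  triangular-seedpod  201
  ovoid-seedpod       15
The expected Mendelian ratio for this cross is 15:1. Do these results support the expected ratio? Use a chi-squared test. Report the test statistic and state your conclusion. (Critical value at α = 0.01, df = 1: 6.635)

0.178; consistent

Under the 15:1 hypothesis (Σ ratio = 16, N = 216):
  triangular-seedpod: 216 × 15/16 = 202.5
  ovoid-seedpod: 216 × 1/16 = 13.5
χ² = Σ (O − E)² / E
  triangular-seedpod: (201 − 202.5)² / 202.5 = 0.0111
  ovoid-seedpod: (15 − 13.5)² / 13.5 = 0.1667
χ² = 0.0111 + 0.1667 = 0.1778 ≈ 0.178
Degrees of freedom = 2 − 1 = 1; critical value at α = 0.01 is 6.635.
Since 0.178 < 6.635, we fail to reject the null hypothesis — the data are consistent with the 15:1 ratio.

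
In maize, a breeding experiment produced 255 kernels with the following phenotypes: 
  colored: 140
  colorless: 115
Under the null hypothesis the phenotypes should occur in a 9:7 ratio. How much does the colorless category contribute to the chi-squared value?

0.106

The 9:7 ratio has 16 parts, so with N = 255 the expected counts are:
  colored: 255 × 9/16 = 143.4375
  colorless: 255 × 7/16 = 111.5625
Contribution of colorless: (115 − 111.5625)² / 111.5625 = 0.1059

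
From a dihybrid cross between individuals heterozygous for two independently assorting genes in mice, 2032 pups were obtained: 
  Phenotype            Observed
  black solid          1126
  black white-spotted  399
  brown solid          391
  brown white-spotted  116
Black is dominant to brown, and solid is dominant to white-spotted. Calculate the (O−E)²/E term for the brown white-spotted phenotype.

A dihybrid F₂ with independent assortment and complete dominance at both loci gives a 9:3:3:1 phenotypic ratio.
The 9:3:3:1 ratio has 16 parts, so with N = 2032 the expected counts are:
  black solid: 2032 × 9/16 = 1143
  black white-spotted: 2032 × 3/16 = 381
  brown solid: 2032 × 3/16 = 381
  brown white-spotted: 2032 × 1/16 = 127
Contribution of brown white-spotted: (116 − 127)² / 127 = 0.9528

0.953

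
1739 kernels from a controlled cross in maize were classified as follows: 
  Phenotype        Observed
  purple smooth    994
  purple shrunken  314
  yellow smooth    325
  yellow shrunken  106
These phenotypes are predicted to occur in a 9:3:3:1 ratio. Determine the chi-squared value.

0.772

Expected counts for N = 1739 under a 9:3:3:1 ratio (total parts = 16):
  purple smooth: 1739 × 9/16 = 978.1875
  purple shrunken: 1739 × 3/16 = 326.0625
  yellow smooth: 1739 × 3/16 = 326.0625
  yellow shrunken: 1739 × 1/16 = 108.6875
χ² = Σ (O − E)² / E
  purple smooth: (994 − 978.1875)² / 978.1875 = 0.2556
  purple shrunken: (314 − 326.0625)² / 326.0625 = 0.4462
  yellow smooth: (325 − 326.0625)² / 326.0625 = 0.0035
  yellow shrunken: (106 − 108.6875)² / 108.6875 = 0.0665
χ² = 0.2556 + 0.4462 + 0.0035 + 0.0665 = 0.7718 ≈ 0.772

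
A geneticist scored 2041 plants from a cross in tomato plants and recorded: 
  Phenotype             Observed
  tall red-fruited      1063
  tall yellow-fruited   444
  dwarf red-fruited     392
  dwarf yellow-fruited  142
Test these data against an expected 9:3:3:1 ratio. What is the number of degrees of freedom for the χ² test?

A goodness-of-fit test with 4 phenotype classes has df = 4 − 1 = 3.

3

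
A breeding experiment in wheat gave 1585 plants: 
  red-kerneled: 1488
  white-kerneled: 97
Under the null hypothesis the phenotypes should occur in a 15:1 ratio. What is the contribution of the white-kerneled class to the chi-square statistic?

Total ratio parts = 16. Expected numbers out of 1585:
  red-kerneled: 1585 × 15/16 = 1485.9375
  white-kerneled: 1585 × 1/16 = 99.0625
Contribution of white-kerneled: (97 − 99.0625)² / 99.0625 = 0.0429

0.043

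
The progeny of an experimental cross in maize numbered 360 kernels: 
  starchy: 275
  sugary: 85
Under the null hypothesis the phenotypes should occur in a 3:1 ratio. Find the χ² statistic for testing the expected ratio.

Total ratio parts = 4. Expected numbers out of 360:
  starchy: 360 × 3/4 = 270
  sugary: 360 × 1/4 = 90
χ² = Σ (O − E)² / E
  starchy: (275 − 270)² / 270 = 0.0926
  sugary: (85 − 90)² / 90 = 0.2778
χ² = 0.0926 + 0.2778 = 0.3704 ≈ 0.370

0.370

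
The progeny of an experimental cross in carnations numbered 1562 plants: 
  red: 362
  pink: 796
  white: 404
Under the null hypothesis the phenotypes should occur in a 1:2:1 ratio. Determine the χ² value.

2.835

Total ratio parts = 4. Expected numbers out of 1562:
  red: 1562 × 1/4 = 390.5
  pink: 1562 × 2/4 = 781
  white: 1562 × 1/4 = 390.5
χ² = Σ (O − E)² / E
  red: (362 − 390.5)² / 390.5 = 2.0800
  pink: (796 − 781)² / 781 = 0.2881
  white: (404 − 390.5)² / 390.5 = 0.4667
χ² = 2.0800 + 0.2881 + 0.4667 = 2.8348 ≈ 2.835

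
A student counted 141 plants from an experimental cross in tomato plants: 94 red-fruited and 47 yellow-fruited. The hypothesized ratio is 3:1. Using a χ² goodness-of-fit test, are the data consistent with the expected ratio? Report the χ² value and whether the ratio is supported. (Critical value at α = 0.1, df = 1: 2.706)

Expected counts for N = 141 under a 3:1 ratio (total parts = 4):
  red-fruited: 141 × 3/4 = 105.75
  yellow-fruited: 141 × 1/4 = 35.25
χ² = Σ (O − E)² / E
  red-fruited: (94 − 105.75)² / 105.75 = 1.3056
  yellow-fruited: (47 − 35.25)² / 35.25 = 3.9167
χ² = 1.3056 + 3.9167 = 5.2223 ≈ 5.222
Degrees of freedom = 2 − 1 = 1; critical value at α = 0.1 is 2.706.
Since 5.222 > 2.706, we reject the null hypothesis — the data do not fit the 3:1 ratio.

5.222; not consistent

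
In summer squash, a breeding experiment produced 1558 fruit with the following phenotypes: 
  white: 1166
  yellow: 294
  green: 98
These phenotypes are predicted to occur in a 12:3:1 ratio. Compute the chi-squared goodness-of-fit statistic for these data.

0.021

Total ratio parts = 16. Expected numbers out of 1558:
  white: 1558 × 12/16 = 1168.5
  yellow: 1558 × 3/16 = 292.125
  green: 1558 × 1/16 = 97.375
χ² = Σ (O − E)² / E
  white: (1166 − 1168.5)² / 1168.5 = 0.0053
  yellow: (294 − 292.125)² / 292.125 = 0.0120
  green: (98 − 97.375)² / 97.375 = 0.0040
χ² = 0.0053 + 0.0120 + 0.0040 = 0.0213 ≈ 0.021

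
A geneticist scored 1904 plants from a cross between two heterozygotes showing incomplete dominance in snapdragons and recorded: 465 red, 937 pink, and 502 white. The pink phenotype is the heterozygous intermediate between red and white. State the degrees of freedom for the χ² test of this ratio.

2

With incomplete dominance, a heterozygote × heterozygote cross gives a 1:2:1 phenotypic ratio.
A goodness-of-fit test with 3 phenotype classes has df = 3 − 1 = 2.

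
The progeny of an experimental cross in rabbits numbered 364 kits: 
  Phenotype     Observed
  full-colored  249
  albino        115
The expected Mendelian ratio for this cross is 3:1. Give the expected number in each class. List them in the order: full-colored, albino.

Expected counts for N = 364 under a 3:1 ratio (total parts = 4):
  full-colored: 364 × 3/4 = 273
  albino: 364 × 1/4 = 91

273, 91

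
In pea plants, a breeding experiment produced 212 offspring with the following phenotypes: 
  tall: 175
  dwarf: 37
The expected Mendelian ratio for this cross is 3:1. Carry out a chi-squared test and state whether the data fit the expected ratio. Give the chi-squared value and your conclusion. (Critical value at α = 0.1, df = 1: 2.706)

Under the 3:1 hypothesis (Σ ratio = 4, N = 212):
  tall: 212 × 3/4 = 159
  dwarf: 212 × 1/4 = 53
χ² = Σ (O − E)² / E
  tall: (175 − 159)² / 159 = 1.6101
  dwarf: (37 − 53)² / 53 = 4.8302
χ² = 1.6101 + 4.8302 = 6.4403 ≈ 6.440
Degrees of freedom = 2 − 1 = 1; critical value at α = 0.1 is 2.706.
Since 6.440 > 2.706, we reject the null hypothesis — the data do not fit the 3:1 ratio.

6.440; not consistent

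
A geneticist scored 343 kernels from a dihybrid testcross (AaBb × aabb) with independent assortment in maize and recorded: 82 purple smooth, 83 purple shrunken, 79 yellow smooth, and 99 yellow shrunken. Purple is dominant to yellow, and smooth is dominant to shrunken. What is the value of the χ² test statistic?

A dihybrid testcross with independent assortment gives a 1:1:1:1 ratio.
Under the 1:1:1:1 hypothesis (Σ ratio = 4, N = 343):
  purple smooth: 343 × 1/4 = 85.75
  purple shrunken: 343 × 1/4 = 85.75
  yellow smooth: 343 × 1/4 = 85.75
  yellow shrunken: 343 × 1/4 = 85.75
χ² = Σ (O − E)² / E
  purple smooth: (82 − 85.75)² / 85.75 = 0.1640
  purple shrunken: (83 − 85.75)² / 85.75 = 0.0882
  yellow smooth: (79 − 85.75)² / 85.75 = 0.5313
  yellow shrunken: (99 − 85.75)² / 85.75 = 2.0474
χ² = 0.1640 + 0.0882 + 0.5313 + 2.0474 = 2.8309 ≈ 2.831

2.831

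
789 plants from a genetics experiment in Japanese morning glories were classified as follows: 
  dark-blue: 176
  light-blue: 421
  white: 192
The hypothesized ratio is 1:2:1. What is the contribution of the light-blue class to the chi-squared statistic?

1.780

Total ratio parts = 4. Expected numbers out of 789:
  dark-blue: 789 × 1/4 = 197.25
  light-blue: 789 × 2/4 = 394.5
  white: 789 × 1/4 = 197.25
Contribution of light-blue: (421 − 394.5)² / 394.5 = 1.7801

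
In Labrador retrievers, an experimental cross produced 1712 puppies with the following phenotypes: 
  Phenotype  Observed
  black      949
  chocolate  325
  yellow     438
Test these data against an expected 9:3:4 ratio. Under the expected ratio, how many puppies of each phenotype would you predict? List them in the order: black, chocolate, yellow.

963, 321, 428

Under the 9:3:4 hypothesis (Σ ratio = 16, N = 1712):
  black: 1712 × 9/16 = 963
  chocolate: 1712 × 3/16 = 321
  yellow: 1712 × 4/16 = 428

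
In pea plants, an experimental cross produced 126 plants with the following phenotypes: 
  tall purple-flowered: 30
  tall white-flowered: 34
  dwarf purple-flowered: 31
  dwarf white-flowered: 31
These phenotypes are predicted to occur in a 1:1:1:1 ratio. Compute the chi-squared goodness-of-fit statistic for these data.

0.286

Expected counts for N = 126 under a 1:1:1:1 ratio (total parts = 4):
  tall purple-flowered: 126 × 1/4 = 31.5
  tall white-flowered: 126 × 1/4 = 31.5
  dwarf purple-flowered: 126 × 1/4 = 31.5
  dwarf white-flowered: 126 × 1/4 = 31.5
χ² = Σ (O − E)² / E
  tall purple-flowered: (30 − 31.5)² / 31.5 = 0.0714
  tall white-flowered: (34 − 31.5)² / 31.5 = 0.1984
  dwarf purple-flowered: (31 − 31.5)² / 31.5 = 0.0079
  dwarf white-flowered: (31 − 31.5)² / 31.5 = 0.0079
χ² = 0.0714 + 0.1984 + 0.0079 + 0.0079 = 0.2856 ≈ 0.286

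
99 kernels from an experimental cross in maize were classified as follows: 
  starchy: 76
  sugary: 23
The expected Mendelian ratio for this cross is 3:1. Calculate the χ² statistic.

Under the 3:1 hypothesis (Σ ratio = 4, N = 99):
  starchy: 99 × 3/4 = 74.25
  sugary: 99 × 1/4 = 24.75
χ² = Σ (O − E)² / E
  starchy: (76 − 74.25)² / 74.25 = 0.0412
  sugary: (23 − 24.75)² / 24.75 = 0.1237
χ² = 0.0412 + 0.1237 = 0.1649 ≈ 0.165

0.165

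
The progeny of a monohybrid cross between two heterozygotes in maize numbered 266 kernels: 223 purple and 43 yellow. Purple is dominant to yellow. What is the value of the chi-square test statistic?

For a monohybrid cross between heterozygotes with complete dominance, the expected phenotypic ratio is 3:1.
The 3:1 ratio has 4 parts, so with N = 266 the expected counts are:
  purple: 266 × 3/4 = 199.5
  yellow: 266 × 1/4 = 66.5
χ² = Σ (O − E)² / E
  purple: (223 − 199.5)² / 199.5 = 2.7682
  yellow: (43 − 66.5)² / 66.5 = 8.3045
χ² = 2.7682 + 8.3045 = 11.0727 ≈ 11.073

11.073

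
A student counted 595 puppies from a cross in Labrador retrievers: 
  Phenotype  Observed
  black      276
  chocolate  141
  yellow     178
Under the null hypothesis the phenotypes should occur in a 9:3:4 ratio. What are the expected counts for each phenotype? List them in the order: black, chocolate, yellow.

Total ratio parts = 16. Expected numbers out of 595:
  black: 595 × 9/16 = 334.6875
  chocolate: 595 × 3/16 = 111.5625
  yellow: 595 × 4/16 = 148.75

334.6875, 111.5625, 148.75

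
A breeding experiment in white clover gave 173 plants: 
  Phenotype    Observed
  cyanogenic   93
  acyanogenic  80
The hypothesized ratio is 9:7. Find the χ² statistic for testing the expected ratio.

The 9:7 ratio has 16 parts, so with N = 173 the expected counts are:
  cyanogenic: 173 × 9/16 = 97.3125
  acyanogenic: 173 × 7/16 = 75.6875
χ² = Σ (O − E)² / E
  cyanogenic: (93 − 97.3125)² / 97.3125 = 0.1911
  acyanogenic: (80 − 75.6875)² / 75.6875 = 0.2457
χ² = 0.1911 + 0.2457 = 0.4368 ≈ 0.437

0.437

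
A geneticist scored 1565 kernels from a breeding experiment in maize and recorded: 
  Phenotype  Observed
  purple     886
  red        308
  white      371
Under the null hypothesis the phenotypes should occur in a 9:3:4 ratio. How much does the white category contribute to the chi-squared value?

Expected counts for N = 1565 under a 9:3:4 ratio (total parts = 16):
  purple: 1565 × 9/16 = 880.3125
  red: 1565 × 3/16 = 293.4375
  white: 1565 × 4/16 = 391.25
Contribution of white: (371 − 391.25)² / 391.25 = 1.0481

1.048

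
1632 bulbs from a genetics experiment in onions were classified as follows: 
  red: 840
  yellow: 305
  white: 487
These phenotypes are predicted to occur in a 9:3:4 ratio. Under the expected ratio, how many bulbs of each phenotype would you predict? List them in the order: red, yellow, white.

918, 306, 408

Total ratio parts = 16. Expected numbers out of 1632:
  red: 1632 × 9/16 = 918
  yellow: 1632 × 3/16 = 306
  white: 1632 × 4/16 = 408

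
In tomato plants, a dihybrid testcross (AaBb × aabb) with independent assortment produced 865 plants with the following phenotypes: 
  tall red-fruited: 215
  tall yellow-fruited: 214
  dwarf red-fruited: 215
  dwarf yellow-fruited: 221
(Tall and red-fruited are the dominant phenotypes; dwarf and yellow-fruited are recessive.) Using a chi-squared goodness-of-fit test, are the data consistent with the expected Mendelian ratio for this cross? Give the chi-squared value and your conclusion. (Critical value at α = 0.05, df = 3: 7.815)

A dihybrid testcross with independent assortment gives a 1:1:1:1 ratio.
Total ratio parts = 4. Expected numbers out of 865:
  tall red-fruited: 865 × 1/4 = 216.25
  tall yellow-fruited: 865 × 1/4 = 216.25
  dwarf red-fruited: 865 × 1/4 = 216.25
  dwarf yellow-fruited: 865 × 1/4 = 216.25
χ² = Σ (O − E)² / E
  tall red-fruited: (215 − 216.25)² / 216.25 = 0.0072
  tall yellow-fruited: (214 − 216.25)² / 216.25 = 0.0234
  dwarf red-fruited: (215 − 216.25)² / 216.25 = 0.0072
  dwarf yellow-fruited: (221 − 216.25)² / 216.25 = 0.1043
χ² = 0.0072 + 0.0234 + 0.0072 + 0.1043 = 0.1421 ≈ 0.142
Degrees of freedom = 4 − 1 = 3; critical value at α = 0.05 is 7.815.
Since 0.142 < 7.815, we fail to reject the null hypothesis — the data are consistent with the 1:1:1:1 ratio.

0.142; consistent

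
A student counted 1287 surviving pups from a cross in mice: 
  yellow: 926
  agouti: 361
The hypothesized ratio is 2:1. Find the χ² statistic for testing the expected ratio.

16.168

Under the 2:1 hypothesis (Σ ratio = 3, N = 1287):
  yellow: 1287 × 2/3 = 858
  agouti: 1287 × 1/3 = 429
χ² = Σ (O − E)² / E
  yellow: (926 − 858)² / 858 = 5.3893
  agouti: (361 − 429)² / 429 = 10.7786
χ² = 5.3893 + 10.7786 = 16.1679 ≈ 16.168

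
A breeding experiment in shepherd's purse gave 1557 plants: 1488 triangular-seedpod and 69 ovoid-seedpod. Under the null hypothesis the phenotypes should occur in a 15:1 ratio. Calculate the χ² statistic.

The 15:1 ratio has 16 parts, so with N = 1557 the expected counts are:
  triangular-seedpod: 1557 × 15/16 = 1459.6875
  ovoid-seedpod: 1557 × 1/16 = 97.3125
χ² = Σ (O − E)² / E
  triangular-seedpod: (1488 − 1459.6875)² / 1459.6875 = 0.5492
  ovoid-seedpod: (69 − 97.3125)² / 97.3125 = 8.2374
χ² = 0.5492 + 8.2374 = 8.7866 ≈ 8.787

8.787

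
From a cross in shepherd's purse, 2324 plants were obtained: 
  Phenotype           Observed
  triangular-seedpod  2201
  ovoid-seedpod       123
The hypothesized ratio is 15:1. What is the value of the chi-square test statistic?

Under the 15:1 hypothesis (Σ ratio = 16, N = 2324):
  triangular-seedpod: 2324 × 15/16 = 2178.75
  ovoid-seedpod: 2324 × 1/16 = 145.25
χ² = Σ (O − E)² / E
  triangular-seedpod: (2201 − 2178.75)² / 2178.75 = 0.2272
  ovoid-seedpod: (123 − 145.25)² / 145.25 = 3.4083
χ² = 0.2272 + 3.4083 = 3.6355 ≈ 3.636

3.636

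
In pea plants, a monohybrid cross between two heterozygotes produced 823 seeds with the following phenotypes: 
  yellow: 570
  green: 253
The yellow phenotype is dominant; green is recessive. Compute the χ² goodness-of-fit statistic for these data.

14.468

For a monohybrid cross between heterozygotes with complete dominance, the expected phenotypic ratio is 3:1.
Total ratio parts = 4. Expected numbers out of 823:
  yellow: 823 × 3/4 = 617.25
  green: 823 × 1/4 = 205.75
χ² = Σ (O − E)² / E
  yellow: (570 − 617.25)² / 617.25 = 3.6170
  green: (253 − 205.75)² / 205.75 = 10.8509
χ² = 3.6170 + 10.8509 = 14.4679 ≈ 14.468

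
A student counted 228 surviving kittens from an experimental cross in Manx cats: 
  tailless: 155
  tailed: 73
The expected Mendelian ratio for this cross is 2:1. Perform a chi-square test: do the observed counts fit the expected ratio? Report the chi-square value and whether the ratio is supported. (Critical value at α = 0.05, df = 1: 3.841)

0.178; consistent

Under the 2:1 hypothesis (Σ ratio = 3, N = 228):
  tailless: 228 × 2/3 = 152
  tailed: 228 × 1/3 = 76
χ² = Σ (O − E)² / E
  tailless: (155 − 152)² / 152 = 0.0592
  tailed: (73 − 76)² / 76 = 0.1184
χ² = 0.0592 + 0.1184 = 0.1776 ≈ 0.178
Degrees of freedom = 2 − 1 = 1; critical value at α = 0.05 is 3.841.
Since 0.178 < 3.841, we fail to reject the null hypothesis — the data are consistent with the 2:1 ratio.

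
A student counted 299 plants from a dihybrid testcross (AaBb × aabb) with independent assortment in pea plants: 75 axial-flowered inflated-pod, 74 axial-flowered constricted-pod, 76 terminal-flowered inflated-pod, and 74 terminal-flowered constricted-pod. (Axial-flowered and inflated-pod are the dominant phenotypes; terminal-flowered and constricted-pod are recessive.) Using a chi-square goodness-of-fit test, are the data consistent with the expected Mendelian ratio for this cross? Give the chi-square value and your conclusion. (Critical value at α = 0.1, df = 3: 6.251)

0.037; consistent

A dihybrid testcross with independent assortment gives a 1:1:1:1 ratio.
Total ratio parts = 4. Expected numbers out of 299:
  axial-flowered inflated-pod: 299 × 1/4 = 74.75
  axial-flowered constricted-pod: 299 × 1/4 = 74.75
  terminal-flowered inflated-pod: 299 × 1/4 = 74.75
  terminal-flowered constricted-pod: 299 × 1/4 = 74.75
χ² = Σ (O − E)² / E
  axial-flowered inflated-pod: (75 − 74.75)² / 74.75 = 0.0008
  axial-flowered constricted-pod: (74 − 74.75)² / 74.75 = 0.0075
  terminal-flowered inflated-pod: (76 − 74.75)² / 74.75 = 0.0209
  terminal-flowered constricted-pod: (74 − 74.75)² / 74.75 = 0.0075
χ² = 0.0008 + 0.0075 + 0.0209 + 0.0075 = 0.0367 ≈ 0.037
Degrees of freedom = 4 − 1 = 3; critical value at α = 0.1 is 6.251.
Since 0.037 < 6.251, we fail to reject the null hypothesis — the data are consistent with the 1:1:1:1 ratio.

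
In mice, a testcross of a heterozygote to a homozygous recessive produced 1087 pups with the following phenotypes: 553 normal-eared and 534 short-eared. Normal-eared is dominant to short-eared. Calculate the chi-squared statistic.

A testcross of a heterozygote (Aa × aa) gives a 1:1 phenotypic ratio.
Under the 1:1 hypothesis (Σ ratio = 2, N = 1087):
  normal-eared: 1087 × 1/2 = 543.5
  short-eared: 1087 × 1/2 = 543.5
χ² = Σ (O − E)² / E
  normal-eared: (553 − 543.5)² / 543.5 = 0.1661
  short-eared: (534 − 543.5)² / 543.5 = 0.1661
χ² = 0.1661 + 0.1661 = 0.3322 ≈ 0.332

0.332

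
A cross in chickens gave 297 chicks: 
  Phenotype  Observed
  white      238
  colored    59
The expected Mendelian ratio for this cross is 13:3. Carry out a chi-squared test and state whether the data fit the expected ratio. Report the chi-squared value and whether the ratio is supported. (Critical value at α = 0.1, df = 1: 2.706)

0.243; consistent

Expected counts for N = 297 under a 13:3 ratio (total parts = 16):
  white: 297 × 13/16 = 241.3125
  colored: 297 × 3/16 = 55.6875
χ² = Σ (O − E)² / E
  white: (238 − 241.3125)² / 241.3125 = 0.0455
  colored: (59 − 55.6875)² / 55.6875 = 0.1970
χ² = 0.0455 + 0.1970 = 0.2425 ≈ 0.243
Degrees of freedom = 2 − 1 = 1; critical value at α = 0.1 is 2.706.
Since 0.243 < 2.706, we fail to reject the null hypothesis — the data are consistent with the 13:3 ratio.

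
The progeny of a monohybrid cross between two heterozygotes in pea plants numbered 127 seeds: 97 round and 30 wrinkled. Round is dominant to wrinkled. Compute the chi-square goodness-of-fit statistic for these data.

For a monohybrid cross between heterozygotes with complete dominance, the expected phenotypic ratio is 3:1.
Total ratio parts = 4. Expected numbers out of 127:
  round: 127 × 3/4 = 95.25
  wrinkled: 127 × 1/4 = 31.75
χ² = Σ (O − E)² / E
  round: (97 − 95.25)² / 95.25 = 0.0322
  wrinkled: (30 − 31.75)² / 31.75 = 0.0965
χ² = 0.0322 + 0.0965 = 0.1287 ≈ 0.129

0.129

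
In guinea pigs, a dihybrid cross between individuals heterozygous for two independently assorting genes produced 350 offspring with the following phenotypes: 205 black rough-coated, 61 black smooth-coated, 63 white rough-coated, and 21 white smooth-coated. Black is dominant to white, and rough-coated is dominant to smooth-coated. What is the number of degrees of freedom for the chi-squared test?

A dihybrid F₂ with independent assortment and complete dominance at both loci gives a 9:3:3:1 phenotypic ratio.
A goodness-of-fit test with 4 phenotype classes has df = 4 − 1 = 3.

3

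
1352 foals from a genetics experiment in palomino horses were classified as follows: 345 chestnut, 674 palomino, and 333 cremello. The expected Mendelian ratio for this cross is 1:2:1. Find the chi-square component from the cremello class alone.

0.074

Total ratio parts = 4. Expected numbers out of 1352:
  chestnut: 1352 × 1/4 = 338
  palomino: 1352 × 2/4 = 676
  cremello: 1352 × 1/4 = 338
Contribution of cremello: (333 − 338)² / 338 = 0.0740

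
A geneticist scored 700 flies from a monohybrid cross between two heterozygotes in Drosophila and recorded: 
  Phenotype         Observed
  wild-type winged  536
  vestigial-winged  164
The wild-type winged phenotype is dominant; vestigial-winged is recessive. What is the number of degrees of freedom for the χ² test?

1

For a monohybrid cross between heterozygotes with complete dominance, the expected phenotypic ratio is 3:1.
A goodness-of-fit test with 2 phenotype classes has df = 2 − 1 = 1.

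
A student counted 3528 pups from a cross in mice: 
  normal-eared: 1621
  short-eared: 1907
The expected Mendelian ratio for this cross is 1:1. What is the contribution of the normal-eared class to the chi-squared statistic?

Under the 1:1 hypothesis (Σ ratio = 2, N = 3528):
  normal-eared: 3528 × 1/2 = 1764
  short-eared: 3528 × 1/2 = 1764
Contribution of normal-eared: (1621 − 1764)² / 1764 = 11.5924

11.592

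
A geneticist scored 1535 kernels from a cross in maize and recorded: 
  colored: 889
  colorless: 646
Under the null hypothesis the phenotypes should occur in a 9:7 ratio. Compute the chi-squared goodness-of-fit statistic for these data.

The 9:7 ratio has 16 parts, so with N = 1535 the expected counts are:
  colored: 1535 × 9/16 = 863.4375
  colorless: 1535 × 7/16 = 671.5625
χ² = Σ (O − E)² / E
  colored: (889 − 863.4375)² / 863.4375 = 0.7568
  colorless: (646 − 671.5625)² / 671.5625 = 0.9730
χ² = 0.7568 + 0.9730 = 1.7298 ≈ 1.730

1.730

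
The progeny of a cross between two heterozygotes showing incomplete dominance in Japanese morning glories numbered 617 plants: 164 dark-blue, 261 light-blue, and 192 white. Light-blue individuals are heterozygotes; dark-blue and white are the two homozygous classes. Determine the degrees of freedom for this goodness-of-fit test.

With incomplete dominance, a heterozygote × heterozygote cross gives a 1:2:1 phenotypic ratio.
A goodness-of-fit test with 3 phenotype classes has df = 3 − 1 = 2.

2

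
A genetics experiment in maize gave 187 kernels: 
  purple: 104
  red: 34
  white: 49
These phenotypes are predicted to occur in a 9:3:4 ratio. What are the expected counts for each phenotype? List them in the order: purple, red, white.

105.1875, 35.0625, 46.75

Expected counts for N = 187 under a 9:3:4 ratio (total parts = 16):
  purple: 187 × 9/16 = 105.1875
  red: 187 × 3/16 = 35.0625
  white: 187 × 4/16 = 46.75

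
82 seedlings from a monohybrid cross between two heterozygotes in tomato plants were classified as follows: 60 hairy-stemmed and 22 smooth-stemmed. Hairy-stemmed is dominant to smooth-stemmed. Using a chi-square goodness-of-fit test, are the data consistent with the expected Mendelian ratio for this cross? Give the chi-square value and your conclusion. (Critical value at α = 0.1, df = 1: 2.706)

0.146; consistent

For a monohybrid cross between heterozygotes with complete dominance, the expected phenotypic ratio is 3:1.
Expected counts for N = 82 under a 3:1 ratio (total parts = 4):
  hairy-stemmed: 82 × 3/4 = 61.5
  smooth-stemmed: 82 × 1/4 = 20.5
χ² = Σ (O − E)² / E
  hairy-stemmed: (60 − 61.5)² / 61.5 = 0.0366
  smooth-stemmed: (22 − 20.5)² / 20.5 = 0.1098
χ² = 0.0366 + 0.1098 = 0.1464 ≈ 0.146
Degrees of freedom = 2 − 1 = 1; critical value at α = 0.1 is 2.706.
Since 0.146 < 2.706, we fail to reject the null hypothesis — the data are consistent with the 3:1 ratio.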